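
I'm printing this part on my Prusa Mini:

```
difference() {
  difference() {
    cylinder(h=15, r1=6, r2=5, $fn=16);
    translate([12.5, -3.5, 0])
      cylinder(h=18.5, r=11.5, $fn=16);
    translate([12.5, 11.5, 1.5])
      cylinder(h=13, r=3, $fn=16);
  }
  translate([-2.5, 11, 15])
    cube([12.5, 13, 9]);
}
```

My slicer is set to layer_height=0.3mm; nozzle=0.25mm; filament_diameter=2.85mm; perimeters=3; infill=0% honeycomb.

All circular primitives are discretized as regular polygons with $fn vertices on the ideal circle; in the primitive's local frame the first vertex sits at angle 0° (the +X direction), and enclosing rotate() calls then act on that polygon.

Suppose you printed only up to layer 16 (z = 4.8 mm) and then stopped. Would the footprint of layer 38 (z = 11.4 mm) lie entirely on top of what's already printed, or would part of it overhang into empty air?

entirely on top

Compare the two slices. At z = 4.8: the cone contributes a regular 16-gon of circumradius 5.680 (interpolated between r1=6 and r2=5 at t=0.320) (area = (16/2)·5.680²·sin(360°/16) = 98.77 mm²); the r=11.5 cylinder at (12.5, -3.5) gives a regular 16-gon of circumradius 11.5 (constant along its height) (area = (16/2)·11.500²·sin(360°/16) = 404.88 mm²); the r=3 cylinder at (12.5, 11.5) gives a regular 16-gon of circumradius 3 (constant along its height) (area = (16/2)·3.000²·sin(360°/16) = 27.55 mm²); After the difference (first − rest): starting from the cone (98.77 mm²), the r=11.5 cylinder at (12.5, -3.5) partially overlaps it — only the 27.24 mm² overlap (of its 404.88 mm²) is removed, clipping the outline; the r=3 cylinder at (12.5, 11.5) misses the remaining region (no effect) — area = 71.53 mm²; the cube at (-2.5, 11) does not reach this height (z outside [15, 24]); Taking the first minus the rest: none of the subtracted shapes is present at this height, so that combined region is unchanged — area = 71.53 mm². At z = 11.4: the cone: at t=0.760 of its height the radius interpolates to r₁+(r₂−r₁)t = 5.240, giving a regular 16-gon of that circumradius (area = (16/2)·5.240²·sin(360°/16) = 84.06 mm²); the r=11.5 cylinder at (12.5, -3.5) gives a regular 16-gon of circumradius 11.5 (constant along its height) (area = (16/2)·11.500²·sin(360°/16) = 404.88 mm²); the r=3 cylinder at (12.5, 11.5) gives a regular 16-gon of circumradius 3 (constant along its height) (area = (16/2)·3.000²·sin(360°/16) = 27.55 mm²); Taking the first minus the rest: starting from the cone (84.06 mm²), the r=11.5 cylinder at (12.5, -3.5) partially overlaps it — only the 22.31 mm² overlap (of its 404.88 mm²) is removed, clipping the outline; the r=3 cylinder at (12.5, 11.5) misses the remaining region (no effect) — area = 61.75 mm²; the cube at (-2.5, 11) is not intersected at this z (z outside [15, 24]); Taking the first minus the rest: none of the subtracted shapes is present at this height, so that combined region is unchanged — area = 61.75 mm². Checking containment: the cross-section at z = 11.4 is a subset of the cross-section at z = 4.8.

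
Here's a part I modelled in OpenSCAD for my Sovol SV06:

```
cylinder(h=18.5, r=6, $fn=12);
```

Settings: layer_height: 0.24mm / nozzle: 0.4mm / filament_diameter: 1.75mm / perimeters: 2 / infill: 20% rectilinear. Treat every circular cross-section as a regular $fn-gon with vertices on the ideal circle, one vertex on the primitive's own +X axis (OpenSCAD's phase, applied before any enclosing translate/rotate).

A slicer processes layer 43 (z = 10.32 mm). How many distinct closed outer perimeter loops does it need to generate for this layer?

At z = 10.32 mm: the cylinder: section is a regular 12-gon, circumradius r=6. The result has 1 disconnected region.

1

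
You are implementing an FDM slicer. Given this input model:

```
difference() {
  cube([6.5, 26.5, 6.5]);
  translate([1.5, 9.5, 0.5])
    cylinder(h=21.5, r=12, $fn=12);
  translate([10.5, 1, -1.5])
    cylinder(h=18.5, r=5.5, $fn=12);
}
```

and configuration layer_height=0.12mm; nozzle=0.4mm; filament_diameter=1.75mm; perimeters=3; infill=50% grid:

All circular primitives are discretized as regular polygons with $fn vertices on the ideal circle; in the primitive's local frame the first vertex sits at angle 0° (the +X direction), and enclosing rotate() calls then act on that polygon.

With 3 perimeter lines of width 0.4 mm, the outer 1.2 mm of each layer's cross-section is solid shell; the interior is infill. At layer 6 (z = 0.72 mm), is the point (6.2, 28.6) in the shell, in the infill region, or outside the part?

At z = 0.72 mm: the 6.5×26.5 cube contributes its full rectangle; the cylinder at (1.5, 9.5): section is a regular 12-gon, circumradius r=12; the cylinder at (10.5, 1): section is a regular 12-gon, circumradius r=5.5; Subtracting the remaining from the first: starting from the 6.5×26.5 cube, the r=12 cylinder at (1.5, 9.5) partially overlaps it — only the 136.10 mm² overlap (of its 432.00 mm²) is removed, clipping the outline; the r=5.5 cylinder at (10.5, 1) misses the remaining region (no effect) — 1 connected region. Overall, the cross-section is a single solid region. The nearest boundary edge runs (0.00, 26.50)→(6.50, 26.50); distance from the point to it = 2.10 mm. The point is not inside any of the regions above, so it lies outside the cross-section (2.10 mm from the nearest boundary).

outside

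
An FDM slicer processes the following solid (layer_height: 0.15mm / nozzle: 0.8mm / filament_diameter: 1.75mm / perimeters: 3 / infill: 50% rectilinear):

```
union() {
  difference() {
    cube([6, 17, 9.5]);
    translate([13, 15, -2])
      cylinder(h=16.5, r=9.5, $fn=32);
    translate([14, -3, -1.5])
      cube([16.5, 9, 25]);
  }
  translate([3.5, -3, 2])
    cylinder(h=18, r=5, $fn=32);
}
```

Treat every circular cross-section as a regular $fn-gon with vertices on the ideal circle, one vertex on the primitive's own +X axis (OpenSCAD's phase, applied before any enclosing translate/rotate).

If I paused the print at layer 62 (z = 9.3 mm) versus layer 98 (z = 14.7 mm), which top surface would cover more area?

Layer 62 (z = 9.3): the cube (footprint 6×17) is included at this height (area 102.00 mm²); the r=9.5 cylinder at (13, 15) gives a regular 32-gon of circumradius 9.5 (constant along its height) (area = (32/2)·9.500²·sin(360°/32) = 281.71 mm²); the cube at (14, -3) (footprint 16.5×9) is included at this height (area 148.50 mm²); After the difference (first − rest): starting from the 6×17 cube (102.00 mm²), the r=9.5 cylinder at (13, 15) partially overlaps it — only the 15.60 mm² overlap (of its 281.71 mm²) is removed, clipping the outline; the 16.5×9 cube at (14, -3) misses the remaining region (no effect) — area = 86.40 mm²; the r=5 cylinder at (3.5, -3) contributes a regular 32-gon of circumradius 5 (area = (32/2)·5.000²·sin(360°/32) = 78.04 mm²); Merging all regions: the regions partially overlap — summed areas 164.43 mm² minus the doubly-counted overlap 9.79 mm² gives 154.64 mm² — area = 154.64 mm². So its area = 154.64 mm². Layer 98 (z = 14.7): the cube does not reach this height (z outside [0, 9.5]); the cylinder at (13, 15) is absent (z outside [-2, 14.5]); the cube at (14, -3) (footprint 16.5×9) is included at this height (area 148.50 mm²); Taking the first minus the rest: the first operand is absent here, so nothing remains; the cylinder at (3.5, -3): section is a regular 32-gon, circumradius r=5 (area = (32/2)·5.000²·sin(360°/32) = 78.04 mm²); Combining (union): only the r=5 cylinder at (3.5, -3) is present, so the union is just that shape — area = 78.04 mm². So its area = 78.04 mm². Layer 62 is larger (154.64 vs 78.04 mm²).

layer 62 (z = 9.3 mm)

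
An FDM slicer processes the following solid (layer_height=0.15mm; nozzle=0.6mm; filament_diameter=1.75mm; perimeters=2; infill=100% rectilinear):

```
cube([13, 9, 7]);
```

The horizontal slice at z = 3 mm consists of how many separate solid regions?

1

At z = 3 mm: the cube (footprint 13×9) is included at this height. The result has 1 disconnected region.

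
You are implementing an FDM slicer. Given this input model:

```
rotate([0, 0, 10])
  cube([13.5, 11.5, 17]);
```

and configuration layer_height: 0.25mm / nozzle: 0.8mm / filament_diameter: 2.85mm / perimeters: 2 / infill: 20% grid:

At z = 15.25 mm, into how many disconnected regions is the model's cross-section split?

1

At z = 15.25 mm: the cube is present — its section is the full 13.5×11.5 rectangle; (whole slice rotated 10° about Z — lengths, areas and connectivity unchanged). The result has 1 disconnected region.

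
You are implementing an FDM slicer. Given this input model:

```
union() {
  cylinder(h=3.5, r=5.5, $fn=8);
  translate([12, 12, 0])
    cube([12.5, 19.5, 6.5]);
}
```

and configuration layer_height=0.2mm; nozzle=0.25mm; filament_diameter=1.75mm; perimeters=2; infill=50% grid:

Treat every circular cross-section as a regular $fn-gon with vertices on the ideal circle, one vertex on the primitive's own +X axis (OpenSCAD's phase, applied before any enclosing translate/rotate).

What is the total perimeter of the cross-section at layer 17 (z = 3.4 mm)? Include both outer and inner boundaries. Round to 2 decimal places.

97.68 mm

At z = 3.4 mm: the r=5.5 cylinder gives a regular 8-gon of circumradius 5.5 (constant along its height) (perimeter = 2·8·5.500·sin(180°/8) = 33.68 mm); the 12.5×19.5 cube at (12, 12) contributes its full rectangle (perimeter 64.00 mm); Combining (union): the 2 present regions are separate (no shared area or edge), so areas and boundary lengths simply add and each stays a separate island — boundary = 97.68 mm. Overall, the cross-section has 2 separate islands. Total boundary length (outer) = 97.68 mm.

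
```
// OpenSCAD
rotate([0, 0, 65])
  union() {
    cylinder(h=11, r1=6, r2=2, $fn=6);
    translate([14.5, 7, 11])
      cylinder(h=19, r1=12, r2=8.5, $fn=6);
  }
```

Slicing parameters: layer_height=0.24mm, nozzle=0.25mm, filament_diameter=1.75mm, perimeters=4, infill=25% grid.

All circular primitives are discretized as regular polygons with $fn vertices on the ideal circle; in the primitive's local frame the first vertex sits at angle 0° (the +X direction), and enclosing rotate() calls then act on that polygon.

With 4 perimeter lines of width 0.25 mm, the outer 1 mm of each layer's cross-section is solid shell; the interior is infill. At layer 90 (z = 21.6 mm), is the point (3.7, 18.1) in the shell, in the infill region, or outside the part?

At z = 21.6 mm: the cone does not reach this height (z outside [0, 11]); the cone at (14.5, 7) (r1=12→r2=8.5) has section circumradius 10.047 here — a regular 6-gon; Taking the union: only the cone at (14.5, 7) is present, so the union is just that shape — 1 connected region; (whole slice rotated 65° about Z — lengths, areas and connectivity unchanged). Overall, the cross-section is a single solid region. Undo the 65° rotation: the query point maps to (17.968, 4.296) in the un-rotated model frame. The nearest boundary edge runs (19.52, -1.70)→(24.55, 7.00); distance from the point to it = 4.35 mm. The point is inside the cross-section and 4.35 mm from the nearest boundary — more than the 1 mm shell width (4 × 0.25), so it's in the infill interior.

infill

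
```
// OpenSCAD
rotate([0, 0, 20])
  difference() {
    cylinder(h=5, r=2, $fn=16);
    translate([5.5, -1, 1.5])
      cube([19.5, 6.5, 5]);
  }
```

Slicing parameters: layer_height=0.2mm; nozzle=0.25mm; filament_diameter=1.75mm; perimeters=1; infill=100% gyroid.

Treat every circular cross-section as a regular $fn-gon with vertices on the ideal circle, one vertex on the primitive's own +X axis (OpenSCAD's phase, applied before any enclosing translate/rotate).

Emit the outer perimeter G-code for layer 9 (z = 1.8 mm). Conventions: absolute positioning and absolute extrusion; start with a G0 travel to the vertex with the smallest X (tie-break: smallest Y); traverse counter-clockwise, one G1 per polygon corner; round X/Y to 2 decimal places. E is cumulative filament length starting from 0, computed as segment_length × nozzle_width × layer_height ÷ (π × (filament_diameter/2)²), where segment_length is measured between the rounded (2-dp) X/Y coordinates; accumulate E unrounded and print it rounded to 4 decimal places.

At z = 1.8 mm: the r=2 cylinder contributes a regular 16-gon of circumradius 2; the cube at (5.5, -1) (footprint 19.5×6.5) is included at this height; Taking the first minus the rest: starting from the r=2 cylinder, the 19.5×6.5 cube at (5.5, -1) misses the remaining region (no effect) — 1 connected region; (rotated 20° about Z; rotation is an isometry so areas/perimeters/island counts are preserved). The outline is a single polygon with 16 vertices. Extrusion per mm of travel: 0.25 × 0.2 / (π × 0.875²) = 0.020788. Accumulating E over each segment gives final E = 0.2594.

G0 X-2.00 Y0.09 Z1.80
G1 X-1.88 Y-0.68 E0.0162
G1 X-1.47 Y-1.35 E0.0325
G1 X-0.85 Y-1.81 E0.0486
G1 X-0.09 Y-2.00 E0.0649
G1 X0.68 Y-1.88 E0.0811
G1 X1.35 Y-1.47 E0.0974
G1 X1.81 Y-0.85 E0.1134
G1 X2.00 Y-0.09 E0.1297
G1 X1.88 Y0.68 E0.1459
G1 X1.47 Y1.35 E0.1623
G1 X0.85 Y1.81 E0.1783
G1 X0.09 Y2.00 E0.1946
G1 X-0.68 Y1.88 E0.2108
G1 X-1.35 Y1.47 E0.2271
G1 X-1.81 Y0.85 E0.2432
G1 X-2.00 Y0.09 E0.2594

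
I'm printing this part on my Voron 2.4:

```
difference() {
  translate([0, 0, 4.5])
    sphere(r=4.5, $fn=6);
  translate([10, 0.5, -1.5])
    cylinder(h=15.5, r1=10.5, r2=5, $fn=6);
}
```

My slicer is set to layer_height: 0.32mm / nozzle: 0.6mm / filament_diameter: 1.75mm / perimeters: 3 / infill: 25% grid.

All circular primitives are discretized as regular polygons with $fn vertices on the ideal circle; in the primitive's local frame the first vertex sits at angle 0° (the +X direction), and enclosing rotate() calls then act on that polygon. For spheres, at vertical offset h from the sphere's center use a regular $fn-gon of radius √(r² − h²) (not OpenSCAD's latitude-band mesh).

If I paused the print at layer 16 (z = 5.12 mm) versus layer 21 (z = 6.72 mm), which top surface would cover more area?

Layer 16 (z = 5.12): the sphere: section is a regular 6-gon, circumradius = √(r²−h²) = √(4.5²−0.62²) = 4.457 (area = (6/2)·4.457²·sin(360°/6) = 51.61 mm²); the cone at (10, 0.5) contributes a regular 6-gon of circumradius 8.151 (interpolated between r1=10.5 and r2=5 at t=0.427) (area = (6/2)·8.151²·sin(360°/6) = 172.61 mm²); Taking the first minus the rest: starting from the r=4.5 sphere (51.61 mm²), the cone at (10, 0.5) partially overlaps it — only the 5.82 mm² overlap (of its 172.61 mm²) is removed, clipping the outline — area = 45.79 mm². So its area = 45.79 mm². Layer 21 (z = 6.72): the sphere: section is a regular 6-gon, circumradius = √(r²−h²) = √(4.5²−2.22²) = 3.914 (area = (6/2)·3.914²·sin(360°/6) = 39.81 mm²); the cone at (10, 0.5) contributes a regular 6-gon of circumradius 7.583 (interpolated between r1=10.5 and r2=5 at t=0.530) (area = (6/2)·7.583²·sin(360°/6) = 149.40 mm²); Taking the first minus the rest: starting from the r=4.5 sphere (39.81 mm²), the cone at (10, 0.5) partially overlaps it — only the 1.87 mm² overlap (of its 149.40 mm²) is removed, clipping the outline — area = 37.94 mm². So its area = 37.94 mm². Layer 16 is larger (45.79 vs 37.94 mm²).

layer 16 (z = 5.12 mm)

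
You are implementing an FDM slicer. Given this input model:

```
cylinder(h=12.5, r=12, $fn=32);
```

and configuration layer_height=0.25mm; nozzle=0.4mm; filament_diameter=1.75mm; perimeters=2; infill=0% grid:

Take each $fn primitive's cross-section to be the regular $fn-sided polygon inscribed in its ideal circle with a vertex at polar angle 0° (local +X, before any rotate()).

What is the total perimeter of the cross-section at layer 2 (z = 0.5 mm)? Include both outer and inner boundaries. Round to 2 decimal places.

At z = 0.5 mm: the r=12 cylinder contributes a regular 32-gon of circumradius 12 (perimeter = 2·32·12.000·sin(180°/32) = 75.28 mm). Overall, the cross-section is a single solid region. Total boundary length (outer) = 75.28 mm.

75.28 mm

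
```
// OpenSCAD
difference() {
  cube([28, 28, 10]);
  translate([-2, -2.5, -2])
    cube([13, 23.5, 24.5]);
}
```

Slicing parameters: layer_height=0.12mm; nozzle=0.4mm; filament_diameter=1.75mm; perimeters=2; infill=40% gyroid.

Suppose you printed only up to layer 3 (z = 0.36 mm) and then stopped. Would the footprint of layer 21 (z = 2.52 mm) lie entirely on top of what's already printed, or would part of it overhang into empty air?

entirely on top

Compare the two slices. At z = 0.36: the cube is present — its section is the full 28×28 rectangle (area 784.00 mm²); the 13×23.5 cube at (-2, -2.5) contributes its full rectangle (area 305.50 mm²); Subtracting the remaining from the first: starting from the 28×28 cube (784.00 mm²), the 13×23.5 cube at (-2, -2.5) partially overlaps it — only the 231.00 mm² overlap (of its 305.50 mm²) is removed, clipping the outline — area = 553.00 mm². At z = 2.52: the 28×28 cube contributes its full rectangle (area 784.00 mm²); the cube at (-2, -2.5) (footprint 13×23.5) is included at this height (area 305.50 mm²); Taking the first minus the rest: starting from the 28×28 cube (784.00 mm²), the 13×23.5 cube at (-2, -2.5) partially overlaps it — only the 231.00 mm² overlap (of its 305.50 mm²) is removed, clipping the outline — area = 553.00 mm². Checking containment: the cross-section at z = 2.52 is a subset of the cross-section at z = 0.36.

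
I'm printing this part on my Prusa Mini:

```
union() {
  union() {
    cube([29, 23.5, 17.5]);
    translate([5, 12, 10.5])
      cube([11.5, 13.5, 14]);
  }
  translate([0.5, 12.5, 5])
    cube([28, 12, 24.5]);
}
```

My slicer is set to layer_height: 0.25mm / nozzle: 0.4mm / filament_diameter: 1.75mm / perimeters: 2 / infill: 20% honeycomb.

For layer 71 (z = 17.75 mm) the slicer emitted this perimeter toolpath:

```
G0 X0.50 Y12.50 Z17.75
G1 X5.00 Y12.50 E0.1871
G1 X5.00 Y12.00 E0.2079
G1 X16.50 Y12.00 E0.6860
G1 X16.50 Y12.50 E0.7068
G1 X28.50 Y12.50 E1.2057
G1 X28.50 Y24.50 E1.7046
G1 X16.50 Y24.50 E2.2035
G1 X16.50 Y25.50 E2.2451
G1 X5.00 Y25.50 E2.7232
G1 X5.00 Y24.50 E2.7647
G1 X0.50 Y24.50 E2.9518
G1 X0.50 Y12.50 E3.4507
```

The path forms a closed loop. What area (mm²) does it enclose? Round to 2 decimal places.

Apply the shoelace formula to the sequence of (X, Y) vertices; enclosed area = 353.25 mm².

353.25 mm²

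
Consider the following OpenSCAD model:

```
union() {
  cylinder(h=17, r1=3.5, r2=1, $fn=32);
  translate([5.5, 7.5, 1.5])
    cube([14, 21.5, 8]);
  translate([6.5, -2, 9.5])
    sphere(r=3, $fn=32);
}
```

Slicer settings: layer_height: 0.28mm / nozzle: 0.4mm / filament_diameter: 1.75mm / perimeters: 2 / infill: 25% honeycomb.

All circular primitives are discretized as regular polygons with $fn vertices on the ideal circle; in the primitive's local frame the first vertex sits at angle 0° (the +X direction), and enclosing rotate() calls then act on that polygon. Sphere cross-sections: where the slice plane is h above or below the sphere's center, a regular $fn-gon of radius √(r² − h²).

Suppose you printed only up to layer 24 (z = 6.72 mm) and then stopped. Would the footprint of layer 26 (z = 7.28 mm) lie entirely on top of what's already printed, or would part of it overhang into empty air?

part overhangs

Compare the two slices. At z = 6.72: the cone contributes a regular 32-gon of circumradius 2.512 (interpolated between r1=3.5 and r2=1 at t=0.395) (area = (32/2)·2.512²·sin(360°/32) = 19.69 mm²); the cube at (5.5, 7.5) (footprint 14×21.5) is included at this height (area 301.00 mm²); the sphere at (6.5, -2): section is a regular 32-gon, circumradius = √(r²−h²) = √(3²−2.78²) = 1.128 (area = (32/2)·1.128²·sin(360°/32) = 3.97 mm²); Combining (union): the 3 present regions are separate (no shared area or edge), so areas and boundary lengths simply add and each stays a separate island — area = 324.66 mm². At z = 7.28: the cone: at t=0.428 of its height the radius interpolates to r₁+(r₂−r₁)t = 2.429, giving a regular 32-gon of that circumradius (area = (32/2)·2.429²·sin(360°/32) = 18.42 mm²); the 14×21.5 cube at (5.5, 7.5) contributes its full rectangle (area 301.00 mm²); the r=3 sphere at (6.5, -2) slices to a regular 32-gon of circumradius 2.018 (√(r²−h²) with h=2.22 from center) (area = (32/2)·2.018²·sin(360°/32) = 12.71 mm²); Merging all regions: the 3 present regions are separate (no shared area or edge), so areas and boundary lengths simply add and each stays a separate island — area = 332.13 mm². Checking containment: at z = 7.28 the cross-section extends beyond the z = 6.72 cross-section by about 8.74 mm².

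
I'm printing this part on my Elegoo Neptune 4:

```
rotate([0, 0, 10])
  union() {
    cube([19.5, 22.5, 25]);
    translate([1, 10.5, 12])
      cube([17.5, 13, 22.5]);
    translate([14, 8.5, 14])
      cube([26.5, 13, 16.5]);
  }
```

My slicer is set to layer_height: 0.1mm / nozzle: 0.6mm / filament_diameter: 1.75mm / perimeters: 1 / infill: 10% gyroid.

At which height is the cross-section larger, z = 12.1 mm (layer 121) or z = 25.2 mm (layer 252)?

Layer 121 (z = 12.1): the 19.5×22.5 cube contributes its full rectangle (area 438.75 mm²); the cube at (1, 10.5) (footprint 17.5×13) is included at this height (area 227.50 mm²); the cube at (14, 8.5) does not reach this height (z outside [14, 30.5]); Merging all regions: the regions partially overlap — summed areas 666.25 mm² minus the doubly-counted overlap 210.00 mm² gives 456.25 mm² — area = 456.25 mm²; (whole slice rotated 10° about Z — lengths, areas and connectivity unchanged). So its area = 456.25 mm². Layer 252 (z = 25.2): the cube is not intersected at this z (z outside [0, 25]); the cube at (1, 10.5) (footprint 17.5×13) is included at this height (area 227.50 mm²); the cube at (14, 8.5) is present — its section is the full 26.5×13 rectangle (area 344.50 mm²); Combining (union): the regions partially overlap — summed areas 572.00 mm² minus the doubly-counted overlap 49.50 mm² gives 522.50 mm² — area = 522.50 mm²; (rotated 10° about Z; rotation is an isometry so areas/perimeters/island counts are preserved). So its area = 522.50 mm². Layer 252 is larger (522.50 vs 456.25 mm²).

layer 252 (z = 25.2 mm)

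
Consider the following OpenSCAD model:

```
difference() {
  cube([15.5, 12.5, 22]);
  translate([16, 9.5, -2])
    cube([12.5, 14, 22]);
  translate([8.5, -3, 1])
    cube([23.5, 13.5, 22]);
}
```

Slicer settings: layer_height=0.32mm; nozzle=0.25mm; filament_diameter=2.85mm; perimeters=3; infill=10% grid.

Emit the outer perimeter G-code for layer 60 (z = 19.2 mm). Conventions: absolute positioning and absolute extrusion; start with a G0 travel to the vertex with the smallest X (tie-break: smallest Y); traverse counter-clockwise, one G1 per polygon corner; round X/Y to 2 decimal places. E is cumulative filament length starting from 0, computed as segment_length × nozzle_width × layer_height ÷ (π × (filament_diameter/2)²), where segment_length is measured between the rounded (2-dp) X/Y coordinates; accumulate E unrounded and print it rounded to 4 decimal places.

G0 X0.00 Y0.00 Z19.20
G1 X8.50 Y0.00 E0.1066
G1 X8.50 Y10.50 E0.2383
G1 X15.50 Y10.50 E0.3260
G1 X15.50 Y12.50 E0.3511
G1 X0.00 Y12.50 E0.5455
G1 X0.00 Y0.00 E0.7023

At z = 19.2 mm: the cube (footprint 15.5×12.5) is included at this height; the cube at (16, 9.5) is present — its section is the full 12.5×14 rectangle; the cube at (8.5, -3) is present — its section is the full 23.5×13.5 rectangle; Subtracting the remaining from the first: starting from the 15.5×12.5 cube, the 12.5×14 cube at (16, 9.5) misses the remaining region (no effect); the 23.5×13.5 cube at (8.5, -3) partially overlaps it — only the 73.50 mm² overlap (of its 317.25 mm²) is removed, clipping the outline — 1 connected region. The outline is a single polygon with 6 vertices. Extrusion per mm of travel: 0.25 × 0.32 / (π × 1.425²) = 0.012540. Accumulating E over each segment gives final E = 0.7023.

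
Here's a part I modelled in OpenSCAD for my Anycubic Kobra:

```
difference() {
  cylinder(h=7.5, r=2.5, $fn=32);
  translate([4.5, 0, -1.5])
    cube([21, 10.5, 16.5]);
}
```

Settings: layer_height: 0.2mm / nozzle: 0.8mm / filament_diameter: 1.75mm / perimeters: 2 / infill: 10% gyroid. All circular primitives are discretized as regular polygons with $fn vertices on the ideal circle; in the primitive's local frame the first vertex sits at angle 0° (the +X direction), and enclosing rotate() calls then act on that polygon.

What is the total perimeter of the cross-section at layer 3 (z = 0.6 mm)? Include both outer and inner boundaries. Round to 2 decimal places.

At z = 0.6 mm: the r=2.5 cylinder gives a regular 32-gon of circumradius 2.5 (constant along its height) (perimeter = 2·32·2.500·sin(180°/32) = 15.68 mm); the 21×10.5 cube at (4.5, 0) contributes its full rectangle (perimeter 63.00 mm); Taking the first minus the rest: starting from the r=2.5 cylinder, the 21×10.5 cube at (4.5, 0) misses the remaining region (no effect) — boundary = 15.68 mm. Overall, the cross-section is a single solid region. Total boundary length (outer) = 15.68 mm.

15.68 mm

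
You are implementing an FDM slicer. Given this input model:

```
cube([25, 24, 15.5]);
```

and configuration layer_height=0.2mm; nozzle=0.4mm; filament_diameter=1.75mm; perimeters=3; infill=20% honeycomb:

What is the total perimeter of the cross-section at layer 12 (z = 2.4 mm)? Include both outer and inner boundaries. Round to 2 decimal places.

98.00 mm

At z = 2.4 mm: the 25×24 cube contributes its full rectangle (perimeter 98.00 mm). Overall, the cross-section is a single solid region. Total boundary length (outer) = 98.00 mm.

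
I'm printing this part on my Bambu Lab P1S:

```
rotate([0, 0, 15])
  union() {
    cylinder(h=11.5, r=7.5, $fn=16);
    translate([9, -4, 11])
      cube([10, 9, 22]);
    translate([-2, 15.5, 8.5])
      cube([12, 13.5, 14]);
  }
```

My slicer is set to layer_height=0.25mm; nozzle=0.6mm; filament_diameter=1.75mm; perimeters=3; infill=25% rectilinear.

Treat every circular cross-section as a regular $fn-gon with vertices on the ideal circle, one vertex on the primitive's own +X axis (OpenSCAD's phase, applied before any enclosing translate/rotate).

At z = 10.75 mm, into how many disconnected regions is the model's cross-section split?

2

At z = 10.75 mm: the cylinder: section is a regular 16-gon, circumradius r=7.5; the cube at (9, -4) is absent (z outside [11, 33]); the cube at (-2, 15.5) is present — its section is the full 12×13.5 rectangle; Merging all regions: the 2 present regions are separate (no shared area or edge), so areas and boundary lengths simply add and each stays a separate island — 2 connected regions; (whole slice rotated 15° about Z — lengths, areas and connectivity unchanged). The result has 2 disconnected regions.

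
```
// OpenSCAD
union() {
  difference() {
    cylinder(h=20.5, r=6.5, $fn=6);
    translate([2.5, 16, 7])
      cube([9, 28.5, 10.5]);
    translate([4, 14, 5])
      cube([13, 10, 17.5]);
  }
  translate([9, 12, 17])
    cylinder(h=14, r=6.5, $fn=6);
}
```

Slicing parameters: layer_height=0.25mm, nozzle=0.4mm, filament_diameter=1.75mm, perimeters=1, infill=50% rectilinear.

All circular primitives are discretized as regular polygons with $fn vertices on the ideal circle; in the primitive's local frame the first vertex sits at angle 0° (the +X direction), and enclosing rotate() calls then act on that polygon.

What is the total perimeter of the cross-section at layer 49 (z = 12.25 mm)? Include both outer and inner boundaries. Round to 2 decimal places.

39.00 mm

At z = 12.25 mm: the cylinder: section is a regular 6-gon, circumradius r=6.5 (perimeter = 2·6·6.500·sin(180°/6) = 39.00 mm); the cube at (2.5, 16) (footprint 9×28.5) is included at this height (perimeter 75.00 mm); the cube at (4, 14) is present — its section is the full 13×10 rectangle (perimeter 46.00 mm); Taking the first minus the rest: starting from the r=6.5 cylinder, the 9×28.5 cube at (2.5, 16) misses the remaining region (no effect); the 13×10 cube at (4, 14) misses the remaining region (no effect) — boundary = 39.00 mm; the cylinder at (9, 12) is not intersected at this z (z outside [17, 31]); Merging all regions: only that combined region is present, so the union is just that shape — boundary = 39.00 mm. Overall, the cross-section is a single solid region. Total boundary length (outer) = 39.00 mm.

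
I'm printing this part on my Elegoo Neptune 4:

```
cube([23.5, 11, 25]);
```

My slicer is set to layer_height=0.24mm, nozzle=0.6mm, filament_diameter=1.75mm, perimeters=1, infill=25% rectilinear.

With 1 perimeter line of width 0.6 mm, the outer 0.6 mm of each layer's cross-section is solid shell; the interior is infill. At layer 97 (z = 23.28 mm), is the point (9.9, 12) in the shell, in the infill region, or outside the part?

At z = 23.28 mm: the cube (footprint 23.5×11) is included at this height. Overall, the cross-section is a single solid region. The nearest boundary edge runs (23.50, 11.00)→(0.00, 11.00); distance from the point to it = 1.00 mm. The point is not inside any of the regions above, so it lies outside the cross-section (1.00 mm from the nearest boundary).

outside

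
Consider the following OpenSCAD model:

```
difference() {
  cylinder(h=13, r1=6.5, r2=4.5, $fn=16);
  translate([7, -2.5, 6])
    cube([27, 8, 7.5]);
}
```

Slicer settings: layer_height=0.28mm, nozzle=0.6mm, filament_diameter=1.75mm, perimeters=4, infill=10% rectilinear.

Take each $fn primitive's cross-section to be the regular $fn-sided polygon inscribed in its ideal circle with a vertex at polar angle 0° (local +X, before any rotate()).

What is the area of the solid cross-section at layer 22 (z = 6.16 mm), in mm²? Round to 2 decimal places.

94.38 mm²

At z = 6.16 mm: the cone (r1=6.5→r2=4.5) has section circumradius 5.552 here — a regular 16-gon (area = (16/2)·5.552²·sin(360°/16) = 94.38 mm²); the cube at (7, -2.5) (footprint 27×8) is included at this height (area 216.00 mm²); Taking the first minus the rest: starting from the cone (94.38 mm²), the 27×8 cube at (7, -2.5) misses the remaining region (no effect) — area = 94.38 mm². Overall, the cross-section is a single solid region. Net area = 94.38 mm².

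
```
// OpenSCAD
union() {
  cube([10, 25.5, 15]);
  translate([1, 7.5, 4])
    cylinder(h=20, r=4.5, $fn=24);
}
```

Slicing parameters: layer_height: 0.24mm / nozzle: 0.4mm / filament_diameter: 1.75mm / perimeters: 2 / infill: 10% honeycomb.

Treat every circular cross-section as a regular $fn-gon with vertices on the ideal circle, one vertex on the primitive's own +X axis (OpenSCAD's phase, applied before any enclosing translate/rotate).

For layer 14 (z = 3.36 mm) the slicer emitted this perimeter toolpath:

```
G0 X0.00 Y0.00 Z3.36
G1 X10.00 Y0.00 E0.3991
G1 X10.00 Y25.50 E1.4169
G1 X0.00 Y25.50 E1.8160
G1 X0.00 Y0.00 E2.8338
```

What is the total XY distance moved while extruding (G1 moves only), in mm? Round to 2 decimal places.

Sum the Euclidean lengths of each G1 segment: total = 71.00 mm.

71.00 mm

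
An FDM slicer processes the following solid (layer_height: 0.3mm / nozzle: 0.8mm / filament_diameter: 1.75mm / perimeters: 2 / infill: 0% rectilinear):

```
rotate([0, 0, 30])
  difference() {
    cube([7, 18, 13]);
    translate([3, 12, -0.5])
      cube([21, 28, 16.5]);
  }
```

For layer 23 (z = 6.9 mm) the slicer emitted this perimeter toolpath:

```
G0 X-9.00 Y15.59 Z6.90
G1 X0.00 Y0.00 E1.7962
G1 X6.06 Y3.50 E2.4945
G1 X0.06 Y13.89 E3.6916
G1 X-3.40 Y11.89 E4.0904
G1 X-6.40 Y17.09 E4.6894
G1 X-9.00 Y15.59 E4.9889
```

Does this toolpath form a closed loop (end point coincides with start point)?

Start point (G0): (-9.00, 15.59). End point (last G1): the path returns to the start — closed.

yes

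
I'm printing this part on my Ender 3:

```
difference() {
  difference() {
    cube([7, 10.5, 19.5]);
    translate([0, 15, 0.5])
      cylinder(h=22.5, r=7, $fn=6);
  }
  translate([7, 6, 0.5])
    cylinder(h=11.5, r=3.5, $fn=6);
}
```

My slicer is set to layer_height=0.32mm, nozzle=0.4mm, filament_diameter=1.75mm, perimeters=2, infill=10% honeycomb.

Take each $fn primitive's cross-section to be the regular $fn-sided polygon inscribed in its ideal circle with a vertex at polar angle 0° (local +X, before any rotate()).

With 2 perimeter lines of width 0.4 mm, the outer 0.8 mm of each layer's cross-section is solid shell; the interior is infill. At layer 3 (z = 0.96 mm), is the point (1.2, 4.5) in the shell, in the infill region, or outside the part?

infill

At z = 0.96 mm: the 7×10.5 cube contributes its full rectangle; the r=7 cylinder at (0, 15) contributes a regular 6-gon of circumradius 7; Subtracting the remaining from the first: starting from the 7×10.5 cube, the r=7 cylinder at (0, 15) partially overlaps it — only the 6.17 mm² overlap (of its 127.31 mm²) is removed, clipping the outline — 1 connected region; the cylinder at (7, 6): section is a regular 6-gon, circumradius r=3.5; After the difference (first − rest): starting from that combined region, the r=3.5 cylinder at (7, 6) partially overlaps it — only the 15.91 mm² overlap (of its 31.83 mm²) is removed, clipping the outline — 1 connected region. Overall, the cross-section is a single solid region. The nearest boundary edge runs (0.00, 0.00)→(0.00, 8.94); distance from the point to it = 1.20 mm. The point is inside the cross-section and 1.20 mm from the nearest boundary — more than the 0.8 mm shell width (2 × 0.4), so it's in the infill interior.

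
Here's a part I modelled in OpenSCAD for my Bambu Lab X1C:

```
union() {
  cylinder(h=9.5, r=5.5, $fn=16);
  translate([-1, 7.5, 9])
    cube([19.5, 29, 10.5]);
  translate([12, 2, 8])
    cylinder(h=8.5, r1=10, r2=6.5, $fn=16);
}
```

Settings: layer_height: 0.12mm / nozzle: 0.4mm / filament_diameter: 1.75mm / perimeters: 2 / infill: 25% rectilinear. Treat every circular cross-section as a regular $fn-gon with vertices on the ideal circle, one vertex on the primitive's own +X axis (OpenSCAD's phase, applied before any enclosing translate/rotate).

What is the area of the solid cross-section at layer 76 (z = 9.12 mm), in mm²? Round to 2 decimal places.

At z = 9.12 mm: the cylinder: section is a regular 16-gon, circumradius r=5.5 (area = (16/2)·5.500²·sin(360°/16) = 92.61 mm²); the cube at (-1, 7.5) (footprint 19.5×29) is included at this height (area 565.50 mm²); the cone at (12, 2): at t=0.132 of its height the radius interpolates to r₁+(r₂−r₁)t = 9.539, giving a regular 16-gon of that circumradius (area = (16/2)·9.539²·sin(360°/16) = 278.56 mm²); Merging all regions: the regions partially overlap — summed areas 936.67 mm² minus the doubly-counted overlap 55.85 mm² gives 880.82 mm² — area = 880.82 mm². Overall, the cross-section is a single solid region. Net area = 880.82 mm².

880.82 mm²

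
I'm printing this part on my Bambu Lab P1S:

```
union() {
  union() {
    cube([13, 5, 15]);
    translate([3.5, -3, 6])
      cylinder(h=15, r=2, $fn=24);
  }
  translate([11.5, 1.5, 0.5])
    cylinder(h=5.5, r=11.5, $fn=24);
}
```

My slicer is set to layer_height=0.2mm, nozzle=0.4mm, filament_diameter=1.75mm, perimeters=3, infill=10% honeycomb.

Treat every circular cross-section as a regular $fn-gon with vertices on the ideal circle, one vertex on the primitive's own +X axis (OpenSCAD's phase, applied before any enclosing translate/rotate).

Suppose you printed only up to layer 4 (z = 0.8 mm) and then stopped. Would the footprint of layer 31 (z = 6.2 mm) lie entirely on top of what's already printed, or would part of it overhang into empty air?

entirely on top

Compare the two slices. At z = 0.8: the cube (footprint 13×5) is included at this height (area 65.00 mm²); the cylinder at (3.5, -3) is not intersected at this z (z outside [6, 21]); Combining (union): only the 13×5 cube is present, so the union is just that shape — area = 65.00 mm²; the r=11.5 cylinder at (11.5, 1.5) gives a regular 24-gon of circumradius 11.5 (constant along its height) (area = (24/2)·11.500²·sin(360°/24) = 410.75 mm²); Combining (union): the regions partially overlap — summed areas 475.75 mm² minus the doubly-counted overlap 64.01 mm² gives 411.74 mm² — area = 411.74 mm². At z = 6.2: the 13×5 cube contributes its full rectangle (area 65.00 mm²); the cylinder at (3.5, -3): section is a regular 24-gon, circumradius r=2 (area = (24/2)·2.000²·sin(360°/24) = 12.42 mm²); Merging all regions: the 2 present regions are separate (no shared area or edge), so areas and boundary lengths simply add and each stays a separate island — area = 77.42 mm²; the cylinder at (11.5, 1.5) is not intersected at this z (z outside [0.5, 6]); Combining (union): only that combined region is present, so the union is just that shape — area = 77.42 mm². Checking containment: the cross-section at z = 6.2 is a subset of the cross-section at z = 0.8.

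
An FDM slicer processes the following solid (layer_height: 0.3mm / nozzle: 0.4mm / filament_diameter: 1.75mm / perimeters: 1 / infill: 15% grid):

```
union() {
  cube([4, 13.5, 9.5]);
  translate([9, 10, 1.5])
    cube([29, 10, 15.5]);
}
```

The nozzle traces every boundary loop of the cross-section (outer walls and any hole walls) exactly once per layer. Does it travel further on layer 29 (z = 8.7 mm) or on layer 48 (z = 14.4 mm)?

layer 29 (z = 8.7 mm)

Layer 29 (z = 8.7): the cube (footprint 4×13.5) is included at this height (perimeter 35.00 mm); the cube at (9, 10) (footprint 29×10) is included at this height (perimeter 78.00 mm); Taking the union: the 2 present regions are separate (no shared area or edge), so areas and boundary lengths simply add and each stays a separate island — boundary = 113.00 mm. So its perimeter = 113.00 mm. Layer 48 (z = 14.4): the cube does not reach this height (z outside [0, 9.5]); the cube at (9, 10) is present — its section is the full 29×10 rectangle (perimeter 78.00 mm); Taking the union: only the 29×10 cube at (9, 10) is present, so the union is just that shape — boundary = 78.00 mm. So its perimeter = 78.00 mm. Layer 29 is larger (113.00 vs 78.00 mm).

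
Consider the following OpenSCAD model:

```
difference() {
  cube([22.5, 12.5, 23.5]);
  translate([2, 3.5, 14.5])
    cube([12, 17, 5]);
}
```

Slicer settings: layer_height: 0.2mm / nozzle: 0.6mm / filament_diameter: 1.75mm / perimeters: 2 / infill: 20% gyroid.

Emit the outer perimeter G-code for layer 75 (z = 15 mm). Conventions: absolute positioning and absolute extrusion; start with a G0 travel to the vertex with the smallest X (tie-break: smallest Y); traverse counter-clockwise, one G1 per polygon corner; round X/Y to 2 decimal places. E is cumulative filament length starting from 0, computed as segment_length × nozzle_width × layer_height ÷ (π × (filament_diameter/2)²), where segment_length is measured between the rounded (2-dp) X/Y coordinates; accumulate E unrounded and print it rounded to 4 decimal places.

At z = 15 mm: the cube is present — its section is the full 22.5×12.5 rectangle; the cube at (2, 3.5) (footprint 12×17) is included at this height; Subtracting the remaining from the first: starting from the 22.5×12.5 cube, the 12×17 cube at (2, 3.5) partially overlaps it — only the 108.00 mm² overlap (of its 204.00 mm²) is removed, clipping the outline — 1 connected region. The outline is a single polygon with 8 vertices. Extrusion per mm of travel: 0.6 × 0.2 / (π × 0.875²) = 0.049890. Accumulating E over each segment gives final E = 4.3903.

G0 X0.00 Y0.00 Z15.00
G1 X22.50 Y0.00 E1.1225
G1 X22.50 Y12.50 E1.7462
G1 X14.00 Y12.50 E2.1702
G1 X14.00 Y3.50 E2.6192
G1 X2.00 Y3.50 E3.2179
G1 X2.00 Y12.50 E3.6669
G1 X0.00 Y12.50 E3.7667
G1 X0.00 Y0.00 E4.3903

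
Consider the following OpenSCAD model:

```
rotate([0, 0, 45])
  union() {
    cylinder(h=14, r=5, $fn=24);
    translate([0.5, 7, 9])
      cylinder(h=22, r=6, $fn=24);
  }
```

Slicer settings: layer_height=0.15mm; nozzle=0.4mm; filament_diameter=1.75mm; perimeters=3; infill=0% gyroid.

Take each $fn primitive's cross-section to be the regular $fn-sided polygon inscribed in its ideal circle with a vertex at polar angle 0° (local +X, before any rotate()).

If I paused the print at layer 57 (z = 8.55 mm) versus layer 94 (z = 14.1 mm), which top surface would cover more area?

layer 94 (z = 14.1 mm)

Layer 57 (z = 8.55): the cylinder: section is a regular 24-gon, circumradius r=5 (area = (24/2)·5.000²·sin(360°/24) = 77.65 mm²); the cylinder at (0.5, 7) is not intersected at this z (z outside [9, 31]); Taking the union: only the r=5 cylinder is present, so the union is just that shape — area = 77.65 mm²; (whole slice rotated 45° about Z — lengths, areas and connectivity unchanged). So its area = 77.65 mm². Layer 94 (z = 14.1): the cylinder does not reach this height (z outside [0, 14]); the cylinder at (0.5, 7): section is a regular 24-gon, circumradius r=6 (area = (24/2)·6.000²·sin(360°/24) = 111.81 mm²); Taking the union: only the r=6 cylinder at (0.5, 7) is present, so the union is just that shape — area = 111.81 mm²; (rotated 45° about Z; rotation is an isometry so areas/perimeters/island counts are preserved). So its area = 111.81 mm². Layer 94 is larger (111.81 vs 77.65 mm²).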